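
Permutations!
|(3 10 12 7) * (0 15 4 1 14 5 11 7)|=|(0 15 4 1 14 5 11 7 3 10 12)|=11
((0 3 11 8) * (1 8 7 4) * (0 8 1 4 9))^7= (0 11 9 3 7)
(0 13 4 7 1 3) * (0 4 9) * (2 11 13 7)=(0 7 1 3 4 2 11 13 9)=[7, 3, 11, 4, 2, 5, 6, 1, 8, 0, 10, 13, 12, 9]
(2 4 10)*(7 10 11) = (2 4 11 7 10) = [0, 1, 4, 3, 11, 5, 6, 10, 8, 9, 2, 7]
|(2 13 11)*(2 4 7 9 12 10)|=|(2 13 11 4 7 9 12 10)|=8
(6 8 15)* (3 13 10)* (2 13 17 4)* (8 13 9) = (2 9 8 15 6 13 10 3 17 4) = [0, 1, 9, 17, 2, 5, 13, 7, 15, 8, 3, 11, 12, 10, 14, 6, 16, 4]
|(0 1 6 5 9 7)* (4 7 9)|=6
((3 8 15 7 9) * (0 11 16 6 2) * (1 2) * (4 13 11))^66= (0 13 16 1)(2 4 11 6)(3 8 15 7 9)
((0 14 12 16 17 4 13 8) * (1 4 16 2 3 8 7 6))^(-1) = (0 8 3 2 12 14)(1 6 7 13 4)(16 17)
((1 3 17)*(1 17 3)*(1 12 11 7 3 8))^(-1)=(17)(1 8 3 7 11 12)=((17)(1 12 11 7 3 8))^(-1)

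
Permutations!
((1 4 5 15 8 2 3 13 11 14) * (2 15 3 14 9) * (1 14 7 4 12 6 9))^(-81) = (1 5 9 11 4 6 13 7 12 3 2)(8 15)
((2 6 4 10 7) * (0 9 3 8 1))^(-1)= (0 1 8 3 9)(2 7 10 4 6)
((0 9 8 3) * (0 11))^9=((0 9 8 3 11))^9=(0 11 3 8 9)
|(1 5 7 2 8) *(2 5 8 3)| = 2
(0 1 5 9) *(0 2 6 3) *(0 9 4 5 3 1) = (1 3 9 2 6)(4 5) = [0, 3, 6, 9, 5, 4, 1, 7, 8, 2]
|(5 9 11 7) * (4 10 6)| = |(4 10 6)(5 9 11 7)| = 12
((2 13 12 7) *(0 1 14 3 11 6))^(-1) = (0 6 11 3 14 1)(2 7 12 13)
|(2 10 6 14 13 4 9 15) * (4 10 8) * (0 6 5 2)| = |(0 6 14 13 10 5 2 8 4 9 15)| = 11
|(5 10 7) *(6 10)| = 4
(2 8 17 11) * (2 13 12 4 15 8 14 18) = [0, 1, 14, 3, 15, 5, 6, 7, 17, 9, 10, 13, 4, 12, 18, 8, 16, 11, 2] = (2 14 18)(4 15 8 17 11 13 12)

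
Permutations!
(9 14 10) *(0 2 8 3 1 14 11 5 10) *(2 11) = (0 11 5 10 9 2 8 3 1 14) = [11, 14, 8, 1, 4, 10, 6, 7, 3, 2, 9, 5, 12, 13, 0]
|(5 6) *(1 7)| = |(1 7)(5 6)| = 2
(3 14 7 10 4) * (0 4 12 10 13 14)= [4, 1, 2, 0, 3, 5, 6, 13, 8, 9, 12, 11, 10, 14, 7]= (0 4 3)(7 13 14)(10 12)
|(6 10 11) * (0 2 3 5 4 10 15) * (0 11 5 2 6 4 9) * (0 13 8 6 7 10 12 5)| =18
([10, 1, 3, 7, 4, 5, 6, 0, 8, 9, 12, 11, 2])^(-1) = [7, 1, 12, 2, 4, 5, 6, 3, 8, 9, 0, 11, 10]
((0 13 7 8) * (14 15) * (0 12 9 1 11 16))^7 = (0 11 9 8 13 16 1 12 7)(14 15) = ((0 13 7 8 12 9 1 11 16)(14 15))^7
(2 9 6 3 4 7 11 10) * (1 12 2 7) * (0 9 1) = [9, 12, 1, 4, 0, 5, 3, 11, 8, 6, 7, 10, 2] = (0 9 6 3 4)(1 12 2)(7 11 10)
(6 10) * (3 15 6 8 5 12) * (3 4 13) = (3 15 6 10 8 5 12 4 13) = [0, 1, 2, 15, 13, 12, 10, 7, 5, 9, 8, 11, 4, 3, 14, 6]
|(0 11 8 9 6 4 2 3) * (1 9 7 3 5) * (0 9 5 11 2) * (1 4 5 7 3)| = |(0 2 11 8 3 9 6 5 4)(1 7)| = 18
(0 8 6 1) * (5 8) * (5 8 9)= [8, 0, 2, 3, 4, 9, 1, 7, 6, 5]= (0 8 6 1)(5 9)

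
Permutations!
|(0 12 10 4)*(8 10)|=5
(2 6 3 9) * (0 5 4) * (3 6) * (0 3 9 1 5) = [0, 5, 9, 1, 3, 4, 6, 7, 8, 2] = (1 5 4 3)(2 9)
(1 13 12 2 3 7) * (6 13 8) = (1 8 6 13 12 2 3 7) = [0, 8, 3, 7, 4, 5, 13, 1, 6, 9, 10, 11, 2, 12]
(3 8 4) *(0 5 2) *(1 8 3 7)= (0 5 2)(1 8 4 7)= [5, 8, 0, 3, 7, 2, 6, 1, 4]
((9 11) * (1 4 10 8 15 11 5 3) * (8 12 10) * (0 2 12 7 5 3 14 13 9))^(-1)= (0 11 15 8 4 1 3 9 13 14 5 7 10 12 2)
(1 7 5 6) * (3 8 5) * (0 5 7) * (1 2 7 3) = (0 5 6 2 7 1)(3 8) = [5, 0, 7, 8, 4, 6, 2, 1, 3]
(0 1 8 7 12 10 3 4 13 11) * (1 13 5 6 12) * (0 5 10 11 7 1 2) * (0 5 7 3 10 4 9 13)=[0, 8, 5, 9, 4, 6, 12, 2, 1, 13, 10, 7, 11, 3]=(1 8)(2 5 6 12 11 7)(3 9 13)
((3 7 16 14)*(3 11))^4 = (3 11 14 16 7)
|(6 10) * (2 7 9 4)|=|(2 7 9 4)(6 10)|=4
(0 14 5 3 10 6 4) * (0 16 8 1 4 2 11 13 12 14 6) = (0 6 2 11 13 12 14 5 3 10)(1 4 16 8) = [6, 4, 11, 10, 16, 3, 2, 7, 1, 9, 0, 13, 14, 12, 5, 15, 8]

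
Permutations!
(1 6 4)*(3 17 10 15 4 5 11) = (1 6 5 11 3 17 10 15 4) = [0, 6, 2, 17, 1, 11, 5, 7, 8, 9, 15, 3, 12, 13, 14, 4, 16, 10]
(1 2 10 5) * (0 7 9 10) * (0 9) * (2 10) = (0 7)(1 10 5)(2 9) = [7, 10, 9, 3, 4, 1, 6, 0, 8, 2, 5]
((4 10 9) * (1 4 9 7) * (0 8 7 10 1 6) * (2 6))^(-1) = ((10)(0 8 7 2 6)(1 4))^(-1) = (10)(0 6 2 7 8)(1 4)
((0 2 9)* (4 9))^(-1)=(0 9 4 2)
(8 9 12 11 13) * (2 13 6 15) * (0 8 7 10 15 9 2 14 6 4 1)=[8, 0, 13, 3, 1, 5, 9, 10, 2, 12, 15, 4, 11, 7, 6, 14]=(0 8 2 13 7 10 15 14 6 9 12 11 4 1)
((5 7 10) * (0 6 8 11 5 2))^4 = (0 5)(2 11)(6 7)(8 10)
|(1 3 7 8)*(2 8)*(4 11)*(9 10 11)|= |(1 3 7 2 8)(4 9 10 11)|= 20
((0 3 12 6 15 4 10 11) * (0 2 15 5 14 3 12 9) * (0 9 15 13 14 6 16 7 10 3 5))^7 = (0 13 7 6 2 16 5 11 12 14 10)(3 15 4)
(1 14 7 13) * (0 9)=(0 9)(1 14 7 13)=[9, 14, 2, 3, 4, 5, 6, 13, 8, 0, 10, 11, 12, 1, 7]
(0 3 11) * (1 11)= (0 3 1 11)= [3, 11, 2, 1, 4, 5, 6, 7, 8, 9, 10, 0]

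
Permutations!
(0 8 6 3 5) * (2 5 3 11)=(0 8 6 11 2 5)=[8, 1, 5, 3, 4, 0, 11, 7, 6, 9, 10, 2]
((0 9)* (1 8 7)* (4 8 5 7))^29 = (0 9)(1 7 5)(4 8)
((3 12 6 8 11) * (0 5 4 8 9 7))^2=((0 5 4 8 11 3 12 6 9 7))^2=(0 4 11 12 9)(3 6 7 5 8)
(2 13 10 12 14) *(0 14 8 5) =(0 14 2 13 10 12 8 5) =[14, 1, 13, 3, 4, 0, 6, 7, 5, 9, 12, 11, 8, 10, 2]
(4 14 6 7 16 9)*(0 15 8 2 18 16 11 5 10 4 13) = (0 15 8 2 18 16 9 13)(4 14 6 7 11 5 10) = [15, 1, 18, 3, 14, 10, 7, 11, 2, 13, 4, 5, 12, 0, 6, 8, 9, 17, 16]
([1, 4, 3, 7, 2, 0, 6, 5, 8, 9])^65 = (9)(0 4 3 5 1 2 7)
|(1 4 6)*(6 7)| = |(1 4 7 6)| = 4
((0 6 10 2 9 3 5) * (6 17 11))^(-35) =(0 17 11 6 10 2 9 3 5)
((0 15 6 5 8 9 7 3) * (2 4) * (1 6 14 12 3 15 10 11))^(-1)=((0 10 11 1 6 5 8 9 7 15 14 12 3)(2 4))^(-1)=(0 3 12 14 15 7 9 8 5 6 1 11 10)(2 4)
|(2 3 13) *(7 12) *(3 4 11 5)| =6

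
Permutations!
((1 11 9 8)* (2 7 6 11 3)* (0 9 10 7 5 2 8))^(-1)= (0 9)(1 8 3)(2 5)(6 7 10 11)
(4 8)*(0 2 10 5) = (0 2 10 5)(4 8) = [2, 1, 10, 3, 8, 0, 6, 7, 4, 9, 5]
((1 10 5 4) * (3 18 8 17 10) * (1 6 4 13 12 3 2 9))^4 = ((1 2 9)(3 18 8 17 10 5 13 12)(4 6))^4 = (1 2 9)(3 10)(5 18)(8 13)(12 17)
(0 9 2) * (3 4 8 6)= [9, 1, 0, 4, 8, 5, 3, 7, 6, 2]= (0 9 2)(3 4 8 6)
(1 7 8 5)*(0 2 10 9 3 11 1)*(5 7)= (0 2 10 9 3 11 1 5)(7 8)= [2, 5, 10, 11, 4, 0, 6, 8, 7, 3, 9, 1]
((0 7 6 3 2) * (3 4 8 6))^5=(0 7 3 2)(4 6 8)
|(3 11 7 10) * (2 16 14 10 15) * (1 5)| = 8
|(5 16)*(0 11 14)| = 6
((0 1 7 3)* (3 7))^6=(7)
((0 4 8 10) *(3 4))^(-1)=((0 3 4 8 10))^(-1)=(0 10 8 4 3)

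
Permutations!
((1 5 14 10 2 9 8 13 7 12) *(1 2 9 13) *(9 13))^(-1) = ((1 5 14 10 13 7 12 2 9 8))^(-1) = (1 8 9 2 12 7 13 10 14 5)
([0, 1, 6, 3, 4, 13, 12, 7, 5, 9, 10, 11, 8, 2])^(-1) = [0, 1, 13, 3, 4, 8, 2, 7, 12, 9, 10, 11, 6, 5]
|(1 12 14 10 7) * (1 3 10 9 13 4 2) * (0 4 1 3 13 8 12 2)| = |(0 4)(1 2 3 10 7 13)(8 12 14 9)| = 12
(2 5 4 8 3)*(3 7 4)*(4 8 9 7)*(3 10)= (2 5 10 3)(4 9 7 8)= [0, 1, 5, 2, 9, 10, 6, 8, 4, 7, 3]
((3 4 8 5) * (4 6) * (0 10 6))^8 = (0 10 6 4 8 5 3)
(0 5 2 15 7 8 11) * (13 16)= [5, 1, 15, 3, 4, 2, 6, 8, 11, 9, 10, 0, 12, 16, 14, 7, 13]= (0 5 2 15 7 8 11)(13 16)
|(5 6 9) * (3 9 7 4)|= |(3 9 5 6 7 4)|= 6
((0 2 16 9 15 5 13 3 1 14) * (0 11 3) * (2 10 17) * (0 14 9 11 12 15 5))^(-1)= (0 15 12 14 13 5 9 1 3 11 16 2 17 10)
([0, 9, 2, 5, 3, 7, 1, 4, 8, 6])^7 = (1 9 6)(3 4 7 5)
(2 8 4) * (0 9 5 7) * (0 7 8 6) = [9, 1, 6, 3, 2, 8, 0, 7, 4, 5] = (0 9 5 8 4 2 6)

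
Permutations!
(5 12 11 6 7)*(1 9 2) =[0, 9, 1, 3, 4, 12, 7, 5, 8, 2, 10, 6, 11] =(1 9 2)(5 12 11 6 7)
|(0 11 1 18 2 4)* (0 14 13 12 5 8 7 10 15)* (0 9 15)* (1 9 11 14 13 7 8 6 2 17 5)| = 36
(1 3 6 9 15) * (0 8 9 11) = (0 8 9 15 1 3 6 11) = [8, 3, 2, 6, 4, 5, 11, 7, 9, 15, 10, 0, 12, 13, 14, 1]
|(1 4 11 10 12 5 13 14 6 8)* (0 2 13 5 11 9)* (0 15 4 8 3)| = 6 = |(0 2 13 14 6 3)(1 8)(4 9 15)(10 12 11)|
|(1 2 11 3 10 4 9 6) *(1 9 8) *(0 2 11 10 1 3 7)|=|(0 2 10 4 8 3 1 11 7)(6 9)|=18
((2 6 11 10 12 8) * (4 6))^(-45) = ((2 4 6 11 10 12 8))^(-45) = (2 10 4 12 6 8 11)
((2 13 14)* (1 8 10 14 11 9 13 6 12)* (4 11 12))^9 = (1 13 11 6 14 8 12 9 4 2 10)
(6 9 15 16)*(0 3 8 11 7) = (0 3 8 11 7)(6 9 15 16) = [3, 1, 2, 8, 4, 5, 9, 0, 11, 15, 10, 7, 12, 13, 14, 16, 6]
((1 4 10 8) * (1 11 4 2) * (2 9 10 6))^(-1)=(1 2 6 4 11 8 10 9)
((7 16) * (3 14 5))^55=(3 14 5)(7 16)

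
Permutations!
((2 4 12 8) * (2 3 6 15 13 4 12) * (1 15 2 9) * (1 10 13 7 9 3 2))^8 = (1 6 3 4 13 10 9 7 15)(2 8 12)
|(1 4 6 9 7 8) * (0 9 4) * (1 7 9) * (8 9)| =|(0 1)(4 6)(7 9 8)| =6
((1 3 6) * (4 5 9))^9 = ((1 3 6)(4 5 9))^9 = (9)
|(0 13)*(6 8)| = 2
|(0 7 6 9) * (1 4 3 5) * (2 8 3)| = 12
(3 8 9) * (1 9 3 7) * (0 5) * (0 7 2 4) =[5, 9, 4, 8, 0, 7, 6, 1, 3, 2] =(0 5 7 1 9 2 4)(3 8)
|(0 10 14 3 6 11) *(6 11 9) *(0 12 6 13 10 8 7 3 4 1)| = |(0 8 7 3 11 12 6 9 13 10 14 4 1)| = 13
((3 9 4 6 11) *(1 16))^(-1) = ((1 16)(3 9 4 6 11))^(-1) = (1 16)(3 11 6 4 9)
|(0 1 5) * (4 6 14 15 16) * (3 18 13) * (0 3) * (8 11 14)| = 42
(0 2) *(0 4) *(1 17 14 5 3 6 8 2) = (0 1 17 14 5 3 6 8 2 4) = [1, 17, 4, 6, 0, 3, 8, 7, 2, 9, 10, 11, 12, 13, 5, 15, 16, 14]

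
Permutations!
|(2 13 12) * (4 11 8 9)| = |(2 13 12)(4 11 8 9)| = 12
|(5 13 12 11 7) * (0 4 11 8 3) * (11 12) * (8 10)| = |(0 4 12 10 8 3)(5 13 11 7)| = 12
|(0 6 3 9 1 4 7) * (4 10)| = 8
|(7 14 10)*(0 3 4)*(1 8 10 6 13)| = |(0 3 4)(1 8 10 7 14 6 13)| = 21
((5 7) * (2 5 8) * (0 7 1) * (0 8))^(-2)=(1 2)(5 8)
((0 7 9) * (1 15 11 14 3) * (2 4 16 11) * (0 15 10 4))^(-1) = ((0 7 9 15 2)(1 10 4 16 11 14 3))^(-1) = (0 2 15 9 7)(1 3 14 11 16 4 10)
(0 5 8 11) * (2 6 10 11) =(0 5 8 2 6 10 11) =[5, 1, 6, 3, 4, 8, 10, 7, 2, 9, 11, 0]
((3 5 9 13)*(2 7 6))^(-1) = ((2 7 6)(3 5 9 13))^(-1) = (2 6 7)(3 13 9 5)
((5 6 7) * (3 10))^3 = (3 10)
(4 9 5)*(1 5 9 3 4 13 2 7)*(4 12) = [0, 5, 7, 12, 3, 13, 6, 1, 8, 9, 10, 11, 4, 2] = (1 5 13 2 7)(3 12 4)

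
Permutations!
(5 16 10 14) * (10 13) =(5 16 13 10 14) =[0, 1, 2, 3, 4, 16, 6, 7, 8, 9, 14, 11, 12, 10, 5, 15, 13]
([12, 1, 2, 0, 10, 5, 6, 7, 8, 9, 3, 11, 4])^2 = (0 4 3 12 10)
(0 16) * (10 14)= (0 16)(10 14)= [16, 1, 2, 3, 4, 5, 6, 7, 8, 9, 14, 11, 12, 13, 10, 15, 0]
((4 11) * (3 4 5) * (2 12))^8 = (12)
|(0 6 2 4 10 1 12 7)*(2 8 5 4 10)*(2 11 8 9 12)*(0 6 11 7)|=9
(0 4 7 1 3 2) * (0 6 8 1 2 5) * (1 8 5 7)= (8)(0 4 1 3 7 2 6 5)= [4, 3, 6, 7, 1, 0, 5, 2, 8]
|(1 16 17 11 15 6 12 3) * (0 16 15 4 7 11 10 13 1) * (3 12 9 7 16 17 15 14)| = 7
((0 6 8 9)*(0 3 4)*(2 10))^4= (10)(0 3 8)(4 9 6)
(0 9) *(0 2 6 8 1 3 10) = (0 9 2 6 8 1 3 10) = [9, 3, 6, 10, 4, 5, 8, 7, 1, 2, 0]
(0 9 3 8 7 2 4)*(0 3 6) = (0 9 6)(2 4 3 8 7) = [9, 1, 4, 8, 3, 5, 0, 2, 7, 6]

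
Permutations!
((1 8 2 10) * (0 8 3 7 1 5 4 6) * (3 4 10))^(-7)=(0 8 2 3 7 1 4 6)(5 10)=((0 8 2 3 7 1 4 6)(5 10))^(-7)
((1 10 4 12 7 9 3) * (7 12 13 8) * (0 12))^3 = (0 12)(1 13 9 10 8 3 4 7)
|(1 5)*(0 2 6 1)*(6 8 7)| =7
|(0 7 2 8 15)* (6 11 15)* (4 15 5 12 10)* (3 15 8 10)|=|(0 7 2 10 4 8 6 11 5 12 3 15)|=12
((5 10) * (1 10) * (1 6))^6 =((1 10 5 6))^6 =(1 5)(6 10)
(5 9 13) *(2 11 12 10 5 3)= (2 11 12 10 5 9 13 3)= [0, 1, 11, 2, 4, 9, 6, 7, 8, 13, 5, 12, 10, 3]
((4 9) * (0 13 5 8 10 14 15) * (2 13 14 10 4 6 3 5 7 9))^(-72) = ((0 14 15)(2 13 7 9 6 3 5 8 4))^(-72) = (15)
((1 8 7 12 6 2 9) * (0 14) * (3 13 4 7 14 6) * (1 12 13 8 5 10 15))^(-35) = (0 3 2 14 12 6 8 9)(1 5 10 15)(4 7 13)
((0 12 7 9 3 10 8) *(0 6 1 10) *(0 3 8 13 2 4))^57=((0 12 7 9 8 6 1 10 13 2 4))^57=(0 7 8 1 13 4 12 9 6 10 2)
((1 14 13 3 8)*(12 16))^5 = (12 16)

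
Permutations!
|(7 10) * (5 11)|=2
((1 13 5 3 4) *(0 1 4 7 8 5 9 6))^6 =(0 1 13 9 6)(3 8)(5 7)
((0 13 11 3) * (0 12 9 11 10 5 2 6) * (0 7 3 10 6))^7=((0 13 6 7 3 12 9 11 10 5 2))^7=(0 11 7 2 9 6 5 12 13 10 3)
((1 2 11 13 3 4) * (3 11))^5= (1 2 3 4)(11 13)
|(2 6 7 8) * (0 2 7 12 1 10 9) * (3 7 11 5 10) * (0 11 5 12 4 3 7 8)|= |(0 2 6 4 3 8 5 10 9 11 12 1 7)|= 13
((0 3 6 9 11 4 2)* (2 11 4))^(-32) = ((0 3 6 9 4 11 2))^(-32) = (0 9 2 6 11 3 4)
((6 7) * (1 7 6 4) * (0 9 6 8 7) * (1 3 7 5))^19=((0 9 6 8 5 1)(3 7 4))^19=(0 9 6 8 5 1)(3 7 4)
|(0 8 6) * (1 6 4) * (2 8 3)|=7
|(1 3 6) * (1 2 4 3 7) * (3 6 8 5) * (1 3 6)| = 8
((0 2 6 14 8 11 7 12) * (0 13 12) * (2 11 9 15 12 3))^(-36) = (15)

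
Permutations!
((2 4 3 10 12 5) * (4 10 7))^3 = ((2 10 12 5)(3 7 4))^3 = (2 5 12 10)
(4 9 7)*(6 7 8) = [0, 1, 2, 3, 9, 5, 7, 4, 6, 8] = (4 9 8 6 7)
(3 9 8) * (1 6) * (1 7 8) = (1 6 7 8 3 9) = [0, 6, 2, 9, 4, 5, 7, 8, 3, 1]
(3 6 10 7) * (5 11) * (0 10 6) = [10, 1, 2, 0, 4, 11, 6, 3, 8, 9, 7, 5] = (0 10 7 3)(5 11)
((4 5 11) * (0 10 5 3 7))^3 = (0 11 7 5 3 10 4)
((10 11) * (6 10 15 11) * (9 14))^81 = ((6 10)(9 14)(11 15))^81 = (6 10)(9 14)(11 15)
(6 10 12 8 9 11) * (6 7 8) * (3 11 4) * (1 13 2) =(1 13 2)(3 11 7 8 9 4)(6 10 12) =[0, 13, 1, 11, 3, 5, 10, 8, 9, 4, 12, 7, 6, 2]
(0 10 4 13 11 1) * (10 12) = (0 12 10 4 13 11 1) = [12, 0, 2, 3, 13, 5, 6, 7, 8, 9, 4, 1, 10, 11]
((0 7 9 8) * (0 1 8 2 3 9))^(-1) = ((0 7)(1 8)(2 3 9))^(-1) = (0 7)(1 8)(2 9 3)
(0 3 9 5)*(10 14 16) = (0 3 9 5)(10 14 16) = [3, 1, 2, 9, 4, 0, 6, 7, 8, 5, 14, 11, 12, 13, 16, 15, 10]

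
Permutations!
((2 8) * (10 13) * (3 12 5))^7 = ((2 8)(3 12 5)(10 13))^7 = (2 8)(3 12 5)(10 13)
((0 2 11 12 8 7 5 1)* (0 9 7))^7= ((0 2 11 12 8)(1 9 7 5))^7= (0 11 8 2 12)(1 5 7 9)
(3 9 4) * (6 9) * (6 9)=[0, 1, 2, 9, 3, 5, 6, 7, 8, 4]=(3 9 4)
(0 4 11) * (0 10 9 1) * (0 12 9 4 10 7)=[10, 12, 2, 3, 11, 5, 6, 0, 8, 1, 4, 7, 9]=(0 10 4 11 7)(1 12 9)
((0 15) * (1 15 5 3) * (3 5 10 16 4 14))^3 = ((0 10 16 4 14 3 1 15))^3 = (0 4 1 10 14 15 16 3)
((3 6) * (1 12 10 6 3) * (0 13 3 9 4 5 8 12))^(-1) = (0 1 6 10 12 8 5 4 9 3 13)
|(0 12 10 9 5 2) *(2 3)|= 7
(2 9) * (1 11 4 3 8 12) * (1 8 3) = (1 11 4)(2 9)(8 12) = [0, 11, 9, 3, 1, 5, 6, 7, 12, 2, 10, 4, 8]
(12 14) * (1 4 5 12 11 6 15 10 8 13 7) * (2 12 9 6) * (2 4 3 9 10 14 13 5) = [0, 3, 12, 9, 2, 10, 15, 1, 5, 6, 8, 4, 13, 7, 11, 14] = (1 3 9 6 15 14 11 4 2 12 13 7)(5 10 8)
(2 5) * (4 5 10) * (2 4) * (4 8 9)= [0, 1, 10, 3, 5, 8, 6, 7, 9, 4, 2]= (2 10)(4 5 8 9)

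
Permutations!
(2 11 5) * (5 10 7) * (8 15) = [0, 1, 11, 3, 4, 2, 6, 5, 15, 9, 7, 10, 12, 13, 14, 8] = (2 11 10 7 5)(8 15)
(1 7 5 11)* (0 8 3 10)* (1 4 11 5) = (0 8 3 10)(1 7)(4 11) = [8, 7, 2, 10, 11, 5, 6, 1, 3, 9, 0, 4]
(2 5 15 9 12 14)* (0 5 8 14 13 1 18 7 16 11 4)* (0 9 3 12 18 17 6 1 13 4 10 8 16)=(0 5 15 3 12 4 9 18 7)(1 17 6)(2 16 11 10 8 14)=[5, 17, 16, 12, 9, 15, 1, 0, 14, 18, 8, 10, 4, 13, 2, 3, 11, 6, 7]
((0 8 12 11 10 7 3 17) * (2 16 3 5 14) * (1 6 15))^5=(0 7 3 11 2 8 5 17 10 16 12 14)(1 15 6)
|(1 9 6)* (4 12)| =6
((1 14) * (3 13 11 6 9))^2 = (14)(3 11 9 13 6)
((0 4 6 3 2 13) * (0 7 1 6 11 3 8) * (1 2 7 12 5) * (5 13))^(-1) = (0 8 6 1 5 2 7 3 11 4)(12 13)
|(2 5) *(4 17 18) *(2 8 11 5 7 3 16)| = 12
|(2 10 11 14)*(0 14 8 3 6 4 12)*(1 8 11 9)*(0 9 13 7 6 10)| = |(0 14 2)(1 8 3 10 13 7 6 4 12 9)| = 30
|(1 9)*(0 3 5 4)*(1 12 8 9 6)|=12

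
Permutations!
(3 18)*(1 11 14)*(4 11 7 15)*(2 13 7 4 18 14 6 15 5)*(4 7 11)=(1 7 5 2 13 11 6 15 18 3 14)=[0, 7, 13, 14, 4, 2, 15, 5, 8, 9, 10, 6, 12, 11, 1, 18, 16, 17, 3]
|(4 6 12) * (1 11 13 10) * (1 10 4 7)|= |(1 11 13 4 6 12 7)|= 7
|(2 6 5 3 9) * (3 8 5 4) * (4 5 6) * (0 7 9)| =6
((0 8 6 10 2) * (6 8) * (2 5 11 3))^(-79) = ((0 6 10 5 11 3 2))^(-79) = (0 3 5 6 2 11 10)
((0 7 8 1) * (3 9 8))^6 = ((0 7 3 9 8 1))^6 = (9)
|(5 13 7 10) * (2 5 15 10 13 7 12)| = |(2 5 7 13 12)(10 15)| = 10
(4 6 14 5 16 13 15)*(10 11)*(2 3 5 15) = (2 3 5 16 13)(4 6 14 15)(10 11) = [0, 1, 3, 5, 6, 16, 14, 7, 8, 9, 11, 10, 12, 2, 15, 4, 13]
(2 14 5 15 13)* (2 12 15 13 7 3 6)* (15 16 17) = (2 14 5 13 12 16 17 15 7 3 6) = [0, 1, 14, 6, 4, 13, 2, 3, 8, 9, 10, 11, 16, 12, 5, 7, 17, 15]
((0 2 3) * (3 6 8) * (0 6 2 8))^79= (0 6 3 8)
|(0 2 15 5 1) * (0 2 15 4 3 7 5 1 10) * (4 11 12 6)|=12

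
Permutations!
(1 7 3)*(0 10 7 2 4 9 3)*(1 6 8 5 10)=(0 1 2 4 9 3 6 8 5 10 7)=[1, 2, 4, 6, 9, 10, 8, 0, 5, 3, 7]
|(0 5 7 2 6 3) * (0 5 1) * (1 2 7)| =6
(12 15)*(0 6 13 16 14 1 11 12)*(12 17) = [6, 11, 2, 3, 4, 5, 13, 7, 8, 9, 10, 17, 15, 16, 1, 0, 14, 12] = (0 6 13 16 14 1 11 17 12 15)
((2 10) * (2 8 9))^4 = (10)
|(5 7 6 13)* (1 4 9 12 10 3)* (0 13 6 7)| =6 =|(0 13 5)(1 4 9 12 10 3)|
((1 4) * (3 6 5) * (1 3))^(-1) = (1 5 6 3 4) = ((1 4 3 6 5))^(-1)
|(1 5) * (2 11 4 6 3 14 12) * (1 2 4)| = 20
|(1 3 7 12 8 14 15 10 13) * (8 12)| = 8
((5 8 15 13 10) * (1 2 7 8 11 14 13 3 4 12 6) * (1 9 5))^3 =(1 8 4 9 14)(2 15 12 5 13)(3 6 11 10 7)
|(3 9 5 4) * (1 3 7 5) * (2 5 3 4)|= 10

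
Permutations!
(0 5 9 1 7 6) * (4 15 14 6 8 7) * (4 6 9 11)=(0 5 11 4 15 14 9 1 6)(7 8)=[5, 6, 2, 3, 15, 11, 0, 8, 7, 1, 10, 4, 12, 13, 9, 14]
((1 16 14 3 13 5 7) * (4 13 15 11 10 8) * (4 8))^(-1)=(1 7 5 13 4 10 11 15 3 14 16)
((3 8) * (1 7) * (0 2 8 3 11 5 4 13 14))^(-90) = ((0 2 8 11 5 4 13 14)(1 7))^(-90) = (0 13 5 8)(2 14 4 11)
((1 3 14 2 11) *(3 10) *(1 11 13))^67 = (1 10 3 14 2 13)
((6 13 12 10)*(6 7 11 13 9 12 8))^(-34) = ((6 9 12 10 7 11 13 8))^(-34) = (6 13 7 12)(8 11 10 9)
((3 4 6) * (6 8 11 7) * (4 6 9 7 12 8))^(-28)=(8 12 11)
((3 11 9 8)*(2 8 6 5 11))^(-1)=((2 8 3)(5 11 9 6))^(-1)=(2 3 8)(5 6 9 11)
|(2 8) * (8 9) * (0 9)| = 4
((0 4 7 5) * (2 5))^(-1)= ((0 4 7 2 5))^(-1)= (0 5 2 7 4)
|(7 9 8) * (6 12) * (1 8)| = 4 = |(1 8 7 9)(6 12)|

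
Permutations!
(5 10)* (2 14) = (2 14)(5 10) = [0, 1, 14, 3, 4, 10, 6, 7, 8, 9, 5, 11, 12, 13, 2]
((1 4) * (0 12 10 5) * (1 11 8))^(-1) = (0 5 10 12)(1 8 11 4) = ((0 12 10 5)(1 4 11 8))^(-1)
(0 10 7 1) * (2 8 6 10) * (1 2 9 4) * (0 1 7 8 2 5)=(0 9 4 7 5)(6 10 8)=[9, 1, 2, 3, 7, 0, 10, 5, 6, 4, 8]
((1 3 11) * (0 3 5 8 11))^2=((0 3)(1 5 8 11))^2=(1 8)(5 11)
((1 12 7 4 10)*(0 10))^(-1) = (0 4 7 12 1 10)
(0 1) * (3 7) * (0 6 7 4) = (0 1 6 7 3 4) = [1, 6, 2, 4, 0, 5, 7, 3]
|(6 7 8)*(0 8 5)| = 5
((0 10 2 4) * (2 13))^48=((0 10 13 2 4))^48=(0 2 10 4 13)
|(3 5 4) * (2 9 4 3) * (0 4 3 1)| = 7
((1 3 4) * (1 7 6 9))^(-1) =((1 3 4 7 6 9))^(-1) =(1 9 6 7 4 3)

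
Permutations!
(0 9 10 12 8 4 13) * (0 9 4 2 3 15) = [4, 1, 3, 15, 13, 5, 6, 7, 2, 10, 12, 11, 8, 9, 14, 0] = (0 4 13 9 10 12 8 2 3 15)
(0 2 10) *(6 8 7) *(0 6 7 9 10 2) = (6 8 9 10) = [0, 1, 2, 3, 4, 5, 8, 7, 9, 10, 6]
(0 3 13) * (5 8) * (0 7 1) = (0 3 13 7 1)(5 8) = [3, 0, 2, 13, 4, 8, 6, 1, 5, 9, 10, 11, 12, 7]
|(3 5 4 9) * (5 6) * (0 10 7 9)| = |(0 10 7 9 3 6 5 4)| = 8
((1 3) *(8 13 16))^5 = (1 3)(8 16 13)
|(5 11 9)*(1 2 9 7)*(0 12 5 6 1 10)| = 12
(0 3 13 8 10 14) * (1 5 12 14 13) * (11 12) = (0 3 1 5 11 12 14)(8 10 13) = [3, 5, 2, 1, 4, 11, 6, 7, 10, 9, 13, 12, 14, 8, 0]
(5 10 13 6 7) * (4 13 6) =(4 13)(5 10 6 7) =[0, 1, 2, 3, 13, 10, 7, 5, 8, 9, 6, 11, 12, 4]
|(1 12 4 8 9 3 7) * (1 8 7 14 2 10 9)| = 5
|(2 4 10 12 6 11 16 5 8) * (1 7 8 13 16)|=9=|(1 7 8 2 4 10 12 6 11)(5 13 16)|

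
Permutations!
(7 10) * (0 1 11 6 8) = (0 1 11 6 8)(7 10) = [1, 11, 2, 3, 4, 5, 8, 10, 0, 9, 7, 6]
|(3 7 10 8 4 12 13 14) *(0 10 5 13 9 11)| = 35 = |(0 10 8 4 12 9 11)(3 7 5 13 14)|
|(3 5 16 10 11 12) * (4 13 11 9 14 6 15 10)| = |(3 5 16 4 13 11 12)(6 15 10 9 14)| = 35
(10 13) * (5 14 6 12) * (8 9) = [0, 1, 2, 3, 4, 14, 12, 7, 9, 8, 13, 11, 5, 10, 6] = (5 14 6 12)(8 9)(10 13)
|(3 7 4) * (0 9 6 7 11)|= 7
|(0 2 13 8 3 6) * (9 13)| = 7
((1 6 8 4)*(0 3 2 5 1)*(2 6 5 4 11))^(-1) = ((0 3 6 8 11 2 4)(1 5))^(-1) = (0 4 2 11 8 6 3)(1 5)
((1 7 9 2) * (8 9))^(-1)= ((1 7 8 9 2))^(-1)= (1 2 9 8 7)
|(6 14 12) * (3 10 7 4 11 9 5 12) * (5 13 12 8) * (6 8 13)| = 8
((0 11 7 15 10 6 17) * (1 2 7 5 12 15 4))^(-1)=((0 11 5 12 15 10 6 17)(1 2 7 4))^(-1)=(0 17 6 10 15 12 5 11)(1 4 7 2)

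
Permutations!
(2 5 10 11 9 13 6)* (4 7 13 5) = (2 4 7 13 6)(5 10 11 9) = [0, 1, 4, 3, 7, 10, 2, 13, 8, 5, 11, 9, 12, 6]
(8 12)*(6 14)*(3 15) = (3 15)(6 14)(8 12) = [0, 1, 2, 15, 4, 5, 14, 7, 12, 9, 10, 11, 8, 13, 6, 3]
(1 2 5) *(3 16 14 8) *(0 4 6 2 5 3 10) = (0 4 6 2 3 16 14 8 10)(1 5) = [4, 5, 3, 16, 6, 1, 2, 7, 10, 9, 0, 11, 12, 13, 8, 15, 14]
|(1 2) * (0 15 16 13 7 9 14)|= 14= |(0 15 16 13 7 9 14)(1 2)|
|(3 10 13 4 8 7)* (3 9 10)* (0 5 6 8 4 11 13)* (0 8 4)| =4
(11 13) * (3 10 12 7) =[0, 1, 2, 10, 4, 5, 6, 3, 8, 9, 12, 13, 7, 11] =(3 10 12 7)(11 13)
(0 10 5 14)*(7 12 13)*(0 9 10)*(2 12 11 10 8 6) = (2 12 13 7 11 10 5 14 9 8 6) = [0, 1, 12, 3, 4, 14, 2, 11, 6, 8, 5, 10, 13, 7, 9]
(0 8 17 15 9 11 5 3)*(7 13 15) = (0 8 17 7 13 15 9 11 5 3) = [8, 1, 2, 0, 4, 3, 6, 13, 17, 11, 10, 5, 12, 15, 14, 9, 16, 7]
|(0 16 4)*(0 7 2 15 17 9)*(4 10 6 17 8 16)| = 11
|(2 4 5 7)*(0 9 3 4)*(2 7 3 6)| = 12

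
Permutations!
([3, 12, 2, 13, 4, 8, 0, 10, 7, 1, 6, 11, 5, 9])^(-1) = (0 6 10 7 8 5 12 1 9 13 3)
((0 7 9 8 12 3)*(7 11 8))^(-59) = ((0 11 8 12 3)(7 9))^(-59) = (0 11 8 12 3)(7 9)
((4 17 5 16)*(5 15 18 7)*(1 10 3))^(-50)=(1 10 3)(4 16 5 7 18 15 17)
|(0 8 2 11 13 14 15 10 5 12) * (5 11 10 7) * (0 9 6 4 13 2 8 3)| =|(0 3)(2 10 11)(4 13 14 15 7 5 12 9 6)| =18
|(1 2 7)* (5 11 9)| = 3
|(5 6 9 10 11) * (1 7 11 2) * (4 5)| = |(1 7 11 4 5 6 9 10 2)| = 9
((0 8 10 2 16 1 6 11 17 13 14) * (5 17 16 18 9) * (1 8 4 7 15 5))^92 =((0 4 7 15 5 17 13 14)(1 6 11 16 8 10 2 18 9))^92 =(0 5)(1 11 8 2 9 6 16 10 18)(4 17)(7 13)(14 15)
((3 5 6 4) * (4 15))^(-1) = (3 4 15 6 5)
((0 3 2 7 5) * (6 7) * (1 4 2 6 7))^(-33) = (0 5 7 2 4 1 6 3)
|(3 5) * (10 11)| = 2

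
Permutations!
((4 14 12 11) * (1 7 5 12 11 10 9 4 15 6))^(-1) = (1 6 15 11 14 4 9 10 12 5 7)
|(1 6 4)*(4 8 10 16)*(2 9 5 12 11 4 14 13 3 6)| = 7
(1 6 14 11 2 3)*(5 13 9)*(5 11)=[0, 6, 3, 1, 4, 13, 14, 7, 8, 11, 10, 2, 12, 9, 5]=(1 6 14 5 13 9 11 2 3)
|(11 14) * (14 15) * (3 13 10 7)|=12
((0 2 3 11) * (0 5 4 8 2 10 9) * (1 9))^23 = (0 9 1 10)(2 8 4 5 11 3)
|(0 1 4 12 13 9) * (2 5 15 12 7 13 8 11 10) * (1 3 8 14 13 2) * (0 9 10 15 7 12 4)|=33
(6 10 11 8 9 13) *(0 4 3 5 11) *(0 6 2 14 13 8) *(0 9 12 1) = (0 4 3 5 11 9 8 12 1)(2 14 13)(6 10) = [4, 0, 14, 5, 3, 11, 10, 7, 12, 8, 6, 9, 1, 2, 13]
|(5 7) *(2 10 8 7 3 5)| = |(2 10 8 7)(3 5)| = 4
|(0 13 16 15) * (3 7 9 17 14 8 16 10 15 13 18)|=|(0 18 3 7 9 17 14 8 16 13 10 15)|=12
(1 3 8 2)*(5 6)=(1 3 8 2)(5 6)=[0, 3, 1, 8, 4, 6, 5, 7, 2]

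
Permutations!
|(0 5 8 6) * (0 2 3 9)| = 7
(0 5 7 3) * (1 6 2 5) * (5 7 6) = (0 1 5 6 2 7 3) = [1, 5, 7, 0, 4, 6, 2, 3]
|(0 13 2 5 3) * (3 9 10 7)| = 8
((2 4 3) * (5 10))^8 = (10)(2 3 4)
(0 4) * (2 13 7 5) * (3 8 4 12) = (0 12 3 8 4)(2 13 7 5) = [12, 1, 13, 8, 0, 2, 6, 5, 4, 9, 10, 11, 3, 7]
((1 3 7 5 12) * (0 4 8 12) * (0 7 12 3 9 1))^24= (0 12 3 8 4)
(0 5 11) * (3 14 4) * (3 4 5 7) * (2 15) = (0 7 3 14 5 11)(2 15) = [7, 1, 15, 14, 4, 11, 6, 3, 8, 9, 10, 0, 12, 13, 5, 2]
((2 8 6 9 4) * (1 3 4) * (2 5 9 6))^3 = (1 5 3 9 4)(2 8)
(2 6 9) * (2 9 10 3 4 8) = [0, 1, 6, 4, 8, 5, 10, 7, 2, 9, 3] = (2 6 10 3 4 8)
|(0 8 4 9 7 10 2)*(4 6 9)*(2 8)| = |(0 2)(6 9 7 10 8)| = 10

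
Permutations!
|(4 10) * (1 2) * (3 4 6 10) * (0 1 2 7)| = 6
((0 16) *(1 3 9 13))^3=((0 16)(1 3 9 13))^3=(0 16)(1 13 9 3)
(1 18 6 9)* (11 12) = [0, 18, 2, 3, 4, 5, 9, 7, 8, 1, 10, 12, 11, 13, 14, 15, 16, 17, 6] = (1 18 6 9)(11 12)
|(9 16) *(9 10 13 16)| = 3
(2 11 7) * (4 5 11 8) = (2 8 4 5 11 7) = [0, 1, 8, 3, 5, 11, 6, 2, 4, 9, 10, 7]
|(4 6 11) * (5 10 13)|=|(4 6 11)(5 10 13)|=3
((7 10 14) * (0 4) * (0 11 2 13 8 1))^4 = (0 13 4 8 11 1 2)(7 10 14)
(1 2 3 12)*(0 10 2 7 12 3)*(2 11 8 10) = (0 2)(1 7 12)(8 10 11) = [2, 7, 0, 3, 4, 5, 6, 12, 10, 9, 11, 8, 1]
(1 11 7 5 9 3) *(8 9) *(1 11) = (3 11 7 5 8 9) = [0, 1, 2, 11, 4, 8, 6, 5, 9, 3, 10, 7]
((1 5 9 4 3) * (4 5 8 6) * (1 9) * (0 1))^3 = ((0 1 8 6 4 3 9 5))^3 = (0 6 9 1 4 5 8 3)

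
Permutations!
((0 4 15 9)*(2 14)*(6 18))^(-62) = ((0 4 15 9)(2 14)(6 18))^(-62) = (18)(0 15)(4 9)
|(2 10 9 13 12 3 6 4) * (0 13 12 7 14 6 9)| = |(0 13 7 14 6 4 2 10)(3 9 12)| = 24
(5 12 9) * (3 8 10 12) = [0, 1, 2, 8, 4, 3, 6, 7, 10, 5, 12, 11, 9] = (3 8 10 12 9 5)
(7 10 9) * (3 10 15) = (3 10 9 7 15) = [0, 1, 2, 10, 4, 5, 6, 15, 8, 7, 9, 11, 12, 13, 14, 3]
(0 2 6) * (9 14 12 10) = (0 2 6)(9 14 12 10) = [2, 1, 6, 3, 4, 5, 0, 7, 8, 14, 9, 11, 10, 13, 12]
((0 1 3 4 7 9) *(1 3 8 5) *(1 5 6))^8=((0 3 4 7 9)(1 8 6))^8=(0 7 3 9 4)(1 6 8)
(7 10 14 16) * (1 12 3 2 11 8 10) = (1 12 3 2 11 8 10 14 16 7) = [0, 12, 11, 2, 4, 5, 6, 1, 10, 9, 14, 8, 3, 13, 16, 15, 7]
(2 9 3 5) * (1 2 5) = (1 2 9 3) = [0, 2, 9, 1, 4, 5, 6, 7, 8, 3]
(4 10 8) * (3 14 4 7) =[0, 1, 2, 14, 10, 5, 6, 3, 7, 9, 8, 11, 12, 13, 4] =(3 14 4 10 8 7)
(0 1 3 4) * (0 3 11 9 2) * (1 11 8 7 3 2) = (0 11 9 1 8 7 3 4 2) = [11, 8, 0, 4, 2, 5, 6, 3, 7, 1, 10, 9]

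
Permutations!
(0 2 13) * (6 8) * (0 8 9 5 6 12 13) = (0 2)(5 6 9)(8 12 13) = [2, 1, 0, 3, 4, 6, 9, 7, 12, 5, 10, 11, 13, 8]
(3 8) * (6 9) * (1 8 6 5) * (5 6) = [0, 8, 2, 5, 4, 1, 9, 7, 3, 6] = (1 8 3 5)(6 9)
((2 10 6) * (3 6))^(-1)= (2 6 3 10)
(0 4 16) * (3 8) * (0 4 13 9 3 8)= (0 13 9 3)(4 16)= [13, 1, 2, 0, 16, 5, 6, 7, 8, 3, 10, 11, 12, 9, 14, 15, 4]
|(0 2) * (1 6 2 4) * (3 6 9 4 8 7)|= |(0 8 7 3 6 2)(1 9 4)|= 6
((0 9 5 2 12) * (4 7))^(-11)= ((0 9 5 2 12)(4 7))^(-11)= (0 12 2 5 9)(4 7)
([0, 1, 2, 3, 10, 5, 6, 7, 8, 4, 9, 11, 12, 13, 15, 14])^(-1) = (4 9 10)(14 15)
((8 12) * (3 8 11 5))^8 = ((3 8 12 11 5))^8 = (3 11 8 5 12)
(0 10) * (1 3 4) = (0 10)(1 3 4) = [10, 3, 2, 4, 1, 5, 6, 7, 8, 9, 0]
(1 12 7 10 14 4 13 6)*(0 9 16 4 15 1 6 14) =(0 9 16 4 13 14 15 1 12 7 10) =[9, 12, 2, 3, 13, 5, 6, 10, 8, 16, 0, 11, 7, 14, 15, 1, 4]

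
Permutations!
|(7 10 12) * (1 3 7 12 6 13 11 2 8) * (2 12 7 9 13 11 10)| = 11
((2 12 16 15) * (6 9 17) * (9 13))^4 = (17) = ((2 12 16 15)(6 13 9 17))^4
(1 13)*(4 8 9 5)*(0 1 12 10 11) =(0 1 13 12 10 11)(4 8 9 5) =[1, 13, 2, 3, 8, 4, 6, 7, 9, 5, 11, 0, 10, 12]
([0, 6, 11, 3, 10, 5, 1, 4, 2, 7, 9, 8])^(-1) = [0, 6, 8, 3, 7, 5, 1, 9, 11, 10, 4, 2]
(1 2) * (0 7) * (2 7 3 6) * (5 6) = (0 3 5 6 2 1 7) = [3, 7, 1, 5, 4, 6, 2, 0]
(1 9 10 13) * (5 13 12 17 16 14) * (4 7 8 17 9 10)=(1 10 12 9 4 7 8 17 16 14 5 13)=[0, 10, 2, 3, 7, 13, 6, 8, 17, 4, 12, 11, 9, 1, 5, 15, 14, 16]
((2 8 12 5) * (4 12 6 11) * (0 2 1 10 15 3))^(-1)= (0 3 15 10 1 5 12 4 11 6 8 2)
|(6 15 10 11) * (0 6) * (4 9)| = 10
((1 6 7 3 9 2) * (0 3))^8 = ((0 3 9 2 1 6 7))^8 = (0 3 9 2 1 6 7)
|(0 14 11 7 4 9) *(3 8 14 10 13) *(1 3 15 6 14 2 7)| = 14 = |(0 10 13 15 6 14 11 1 3 8 2 7 4 9)|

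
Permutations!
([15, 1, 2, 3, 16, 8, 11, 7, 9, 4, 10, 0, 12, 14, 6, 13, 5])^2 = [13, 1, 2, 3, 5, 9, 0, 7, 4, 16, 10, 15, 12, 6, 11, 14, 8]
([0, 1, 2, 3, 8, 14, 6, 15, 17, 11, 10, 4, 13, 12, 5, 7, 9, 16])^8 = (4 17 9)(8 16 11)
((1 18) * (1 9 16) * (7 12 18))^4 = (1 9 12)(7 16 18)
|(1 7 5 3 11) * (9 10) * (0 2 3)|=14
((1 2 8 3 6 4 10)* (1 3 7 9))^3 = (1 7 2 9 8)(3 10 4 6)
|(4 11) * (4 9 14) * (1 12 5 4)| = |(1 12 5 4 11 9 14)| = 7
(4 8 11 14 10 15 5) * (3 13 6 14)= (3 13 6 14 10 15 5 4 8 11)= [0, 1, 2, 13, 8, 4, 14, 7, 11, 9, 15, 3, 12, 6, 10, 5]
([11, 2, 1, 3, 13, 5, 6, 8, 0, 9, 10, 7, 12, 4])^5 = (0 11 7 8)(1 2)(4 13)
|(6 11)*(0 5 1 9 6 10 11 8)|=|(0 5 1 9 6 8)(10 11)|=6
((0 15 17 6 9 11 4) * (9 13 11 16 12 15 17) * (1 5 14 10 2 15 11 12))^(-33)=((0 17 6 13 12 11 4)(1 5 14 10 2 15 9 16))^(-33)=(0 6 12 4 17 13 11)(1 16 9 15 2 10 14 5)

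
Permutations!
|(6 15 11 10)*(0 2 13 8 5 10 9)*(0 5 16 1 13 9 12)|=36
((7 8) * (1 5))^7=((1 5)(7 8))^7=(1 5)(7 8)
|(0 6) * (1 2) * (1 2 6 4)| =|(0 4 1 6)| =4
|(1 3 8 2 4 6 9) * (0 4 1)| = 4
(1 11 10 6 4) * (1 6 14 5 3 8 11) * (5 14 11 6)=[0, 1, 2, 8, 5, 3, 4, 7, 6, 9, 11, 10, 12, 13, 14]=(14)(3 8 6 4 5)(10 11)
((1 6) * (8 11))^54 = ((1 6)(8 11))^54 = (11)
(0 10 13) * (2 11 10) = [2, 1, 11, 3, 4, 5, 6, 7, 8, 9, 13, 10, 12, 0] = (0 2 11 10 13)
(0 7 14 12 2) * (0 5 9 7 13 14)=[13, 1, 5, 3, 4, 9, 6, 0, 8, 7, 10, 11, 2, 14, 12]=(0 13 14 12 2 5 9 7)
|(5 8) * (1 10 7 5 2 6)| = 7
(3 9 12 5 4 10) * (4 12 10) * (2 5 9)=(2 5 12 9 10 3)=[0, 1, 5, 2, 4, 12, 6, 7, 8, 10, 3, 11, 9]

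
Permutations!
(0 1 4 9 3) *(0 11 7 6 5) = (0 1 4 9 3 11 7 6 5) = [1, 4, 2, 11, 9, 0, 5, 6, 8, 3, 10, 7]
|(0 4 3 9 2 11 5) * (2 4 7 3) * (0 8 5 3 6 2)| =8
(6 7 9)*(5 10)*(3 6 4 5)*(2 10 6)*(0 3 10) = (10)(0 3 2)(4 5 6 7 9) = [3, 1, 0, 2, 5, 6, 7, 9, 8, 4, 10]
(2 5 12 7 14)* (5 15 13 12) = (2 15 13 12 7 14) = [0, 1, 15, 3, 4, 5, 6, 14, 8, 9, 10, 11, 7, 12, 2, 13]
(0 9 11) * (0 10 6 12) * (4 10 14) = [9, 1, 2, 3, 10, 5, 12, 7, 8, 11, 6, 14, 0, 13, 4] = (0 9 11 14 4 10 6 12)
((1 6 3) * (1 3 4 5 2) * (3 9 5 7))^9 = ((1 6 4 7 3 9 5 2))^9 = (1 6 4 7 3 9 5 2)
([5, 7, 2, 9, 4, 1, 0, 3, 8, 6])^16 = (0 1 3 6 5 7 9)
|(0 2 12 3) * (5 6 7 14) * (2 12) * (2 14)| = |(0 12 3)(2 14 5 6 7)| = 15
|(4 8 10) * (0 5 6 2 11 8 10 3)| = |(0 5 6 2 11 8 3)(4 10)| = 14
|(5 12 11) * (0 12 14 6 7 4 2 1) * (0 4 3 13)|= 9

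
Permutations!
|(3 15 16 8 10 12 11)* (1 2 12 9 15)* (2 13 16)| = |(1 13 16 8 10 9 15 2 12 11 3)| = 11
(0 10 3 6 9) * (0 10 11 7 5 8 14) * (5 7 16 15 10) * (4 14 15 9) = [11, 1, 2, 6, 14, 8, 4, 7, 15, 5, 3, 16, 12, 13, 0, 10, 9] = (0 11 16 9 5 8 15 10 3 6 4 14)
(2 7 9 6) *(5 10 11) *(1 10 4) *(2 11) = (1 10 2 7 9 6 11 5 4) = [0, 10, 7, 3, 1, 4, 11, 9, 8, 6, 2, 5]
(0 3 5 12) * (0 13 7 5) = (0 3)(5 12 13 7) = [3, 1, 2, 0, 4, 12, 6, 5, 8, 9, 10, 11, 13, 7]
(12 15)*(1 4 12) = [0, 4, 2, 3, 12, 5, 6, 7, 8, 9, 10, 11, 15, 13, 14, 1] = (1 4 12 15)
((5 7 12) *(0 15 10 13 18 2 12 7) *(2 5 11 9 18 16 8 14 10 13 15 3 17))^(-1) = ((0 3 17 2 12 11 9 18 5)(8 14 10 15 13 16))^(-1) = (0 5 18 9 11 12 2 17 3)(8 16 13 15 10 14)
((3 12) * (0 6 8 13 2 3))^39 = (0 2 6 3 8 12 13)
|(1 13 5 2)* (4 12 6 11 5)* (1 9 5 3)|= |(1 13 4 12 6 11 3)(2 9 5)|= 21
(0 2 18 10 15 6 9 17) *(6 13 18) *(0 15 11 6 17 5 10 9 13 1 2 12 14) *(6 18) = (0 12 14)(1 2 17 15)(5 10 11 18 9)(6 13) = [12, 2, 17, 3, 4, 10, 13, 7, 8, 5, 11, 18, 14, 6, 0, 1, 16, 15, 9]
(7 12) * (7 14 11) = [0, 1, 2, 3, 4, 5, 6, 12, 8, 9, 10, 7, 14, 13, 11] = (7 12 14 11)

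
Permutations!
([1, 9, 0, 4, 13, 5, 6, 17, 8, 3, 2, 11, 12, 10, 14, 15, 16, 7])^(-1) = [2, 0, 10, 9, 3, 5, 6, 17, 8, 1, 13, 11, 12, 4, 14, 15, 16, 7]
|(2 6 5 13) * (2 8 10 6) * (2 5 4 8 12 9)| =|(2 5 13 12 9)(4 8 10 6)| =20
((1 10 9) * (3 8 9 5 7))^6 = (1 9 8 3 7 5 10)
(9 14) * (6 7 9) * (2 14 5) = (2 14 6 7 9 5) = [0, 1, 14, 3, 4, 2, 7, 9, 8, 5, 10, 11, 12, 13, 6]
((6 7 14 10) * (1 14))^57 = ((1 14 10 6 7))^57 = (1 10 7 14 6)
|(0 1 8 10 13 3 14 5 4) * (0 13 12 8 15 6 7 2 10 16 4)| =15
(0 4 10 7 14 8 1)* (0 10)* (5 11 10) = (0 4)(1 5 11 10 7 14 8) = [4, 5, 2, 3, 0, 11, 6, 14, 1, 9, 7, 10, 12, 13, 8]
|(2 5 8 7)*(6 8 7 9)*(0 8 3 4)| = |(0 8 9 6 3 4)(2 5 7)| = 6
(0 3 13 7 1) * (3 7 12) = (0 7 1)(3 13 12) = [7, 0, 2, 13, 4, 5, 6, 1, 8, 9, 10, 11, 3, 12]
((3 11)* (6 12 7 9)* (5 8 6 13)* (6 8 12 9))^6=((3 11)(5 12 7 6 9 13))^6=(13)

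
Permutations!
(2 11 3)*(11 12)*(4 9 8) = [0, 1, 12, 2, 9, 5, 6, 7, 4, 8, 10, 3, 11] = (2 12 11 3)(4 9 8)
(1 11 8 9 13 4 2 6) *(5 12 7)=(1 11 8 9 13 4 2 6)(5 12 7)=[0, 11, 6, 3, 2, 12, 1, 5, 9, 13, 10, 8, 7, 4]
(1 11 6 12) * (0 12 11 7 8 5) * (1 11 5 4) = [12, 7, 2, 3, 1, 0, 5, 8, 4, 9, 10, 6, 11] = (0 12 11 6 5)(1 7 8 4)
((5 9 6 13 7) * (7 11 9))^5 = (5 7)(6 13 11 9)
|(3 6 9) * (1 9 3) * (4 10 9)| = 4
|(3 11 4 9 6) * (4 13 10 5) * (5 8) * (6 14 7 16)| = |(3 11 13 10 8 5 4 9 14 7 16 6)| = 12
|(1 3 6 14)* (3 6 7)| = |(1 6 14)(3 7)| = 6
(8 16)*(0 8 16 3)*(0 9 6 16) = [8, 1, 2, 9, 4, 5, 16, 7, 3, 6, 10, 11, 12, 13, 14, 15, 0] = (0 8 3 9 6 16)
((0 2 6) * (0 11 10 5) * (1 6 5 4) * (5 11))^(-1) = ((0 2 11 10 4 1 6 5))^(-1) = (0 5 6 1 4 10 11 2)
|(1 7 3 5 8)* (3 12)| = |(1 7 12 3 5 8)| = 6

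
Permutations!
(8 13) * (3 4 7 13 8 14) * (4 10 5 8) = (3 10 5 8 4 7 13 14) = [0, 1, 2, 10, 7, 8, 6, 13, 4, 9, 5, 11, 12, 14, 3]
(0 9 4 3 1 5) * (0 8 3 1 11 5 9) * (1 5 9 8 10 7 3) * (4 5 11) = (1 8)(3 4 11 9 5 10 7) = [0, 8, 2, 4, 11, 10, 6, 3, 1, 5, 7, 9]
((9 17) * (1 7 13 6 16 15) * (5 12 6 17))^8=((1 7 13 17 9 5 12 6 16 15))^8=(1 16 12 9 13)(5 17 7 15 6)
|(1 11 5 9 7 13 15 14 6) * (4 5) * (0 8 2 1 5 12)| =7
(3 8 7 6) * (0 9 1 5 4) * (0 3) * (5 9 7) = (0 7 6)(1 9)(3 8 5 4) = [7, 9, 2, 8, 3, 4, 0, 6, 5, 1]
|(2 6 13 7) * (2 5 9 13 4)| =|(2 6 4)(5 9 13 7)| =12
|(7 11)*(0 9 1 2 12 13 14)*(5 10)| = 14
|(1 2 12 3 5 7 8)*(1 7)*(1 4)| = |(1 2 12 3 5 4)(7 8)| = 6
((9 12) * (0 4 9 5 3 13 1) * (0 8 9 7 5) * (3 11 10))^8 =((0 4 7 5 11 10 3 13 1 8 9 12))^8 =(0 1 11)(3 7 9)(4 8 10)(5 12 13)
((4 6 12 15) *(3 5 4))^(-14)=((3 5 4 6 12 15))^(-14)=(3 12 4)(5 15 6)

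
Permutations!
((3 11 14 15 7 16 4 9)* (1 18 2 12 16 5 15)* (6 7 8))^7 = ((1 18 2 12 16 4 9 3 11 14)(5 15 8 6 7))^7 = (1 3 16 18 11 4 2 14 9 12)(5 8 7 15 6)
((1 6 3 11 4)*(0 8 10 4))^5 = (0 6 10 11 1 8 3 4)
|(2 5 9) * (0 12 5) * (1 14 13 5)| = |(0 12 1 14 13 5 9 2)| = 8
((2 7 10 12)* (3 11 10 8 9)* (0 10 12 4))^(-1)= (0 4 10)(2 12 11 3 9 8 7)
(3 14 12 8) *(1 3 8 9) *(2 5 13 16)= (1 3 14 12 9)(2 5 13 16)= [0, 3, 5, 14, 4, 13, 6, 7, 8, 1, 10, 11, 9, 16, 12, 15, 2]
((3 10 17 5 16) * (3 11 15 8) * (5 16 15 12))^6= (3 5 16)(8 12 17)(10 15 11)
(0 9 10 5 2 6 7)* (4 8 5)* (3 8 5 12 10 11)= (0 9 11 3 8 12 10 4 5 2 6 7)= [9, 1, 6, 8, 5, 2, 7, 0, 12, 11, 4, 3, 10]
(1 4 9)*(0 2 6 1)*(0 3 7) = [2, 4, 6, 7, 9, 5, 1, 0, 8, 3] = (0 2 6 1 4 9 3 7)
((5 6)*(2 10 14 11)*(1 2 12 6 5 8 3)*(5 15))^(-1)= ((1 2 10 14 11 12 6 8 3)(5 15))^(-1)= (1 3 8 6 12 11 14 10 2)(5 15)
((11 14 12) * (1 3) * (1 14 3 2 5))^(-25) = ((1 2 5)(3 14 12 11))^(-25) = (1 5 2)(3 11 12 14)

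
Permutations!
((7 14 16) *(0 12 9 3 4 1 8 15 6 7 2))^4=((0 12 9 3 4 1 8 15 6 7 14 16 2))^4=(0 4 6 2 3 15 16 9 8 14 12 1 7)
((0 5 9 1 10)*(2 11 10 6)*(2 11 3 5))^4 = ((0 2 3 5 9 1 6 11 10))^4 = (0 9 10 5 11 3 6 2 1)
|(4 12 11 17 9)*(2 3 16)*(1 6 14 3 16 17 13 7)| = |(1 6 14 3 17 9 4 12 11 13 7)(2 16)| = 22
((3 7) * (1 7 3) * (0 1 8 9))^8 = (0 8 1 9 7)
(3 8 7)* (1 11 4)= (1 11 4)(3 8 7)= [0, 11, 2, 8, 1, 5, 6, 3, 7, 9, 10, 4]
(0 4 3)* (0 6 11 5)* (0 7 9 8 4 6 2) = (0 6 11 5 7 9 8 4 3 2) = [6, 1, 0, 2, 3, 7, 11, 9, 4, 8, 10, 5]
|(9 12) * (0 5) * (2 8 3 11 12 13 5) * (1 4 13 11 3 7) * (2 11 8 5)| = 11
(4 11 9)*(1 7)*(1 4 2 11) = (1 7 4)(2 11 9) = [0, 7, 11, 3, 1, 5, 6, 4, 8, 2, 10, 9]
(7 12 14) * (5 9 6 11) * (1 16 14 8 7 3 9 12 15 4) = (1 16 14 3 9 6 11 5 12 8 7 15 4) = [0, 16, 2, 9, 1, 12, 11, 15, 7, 6, 10, 5, 8, 13, 3, 4, 14]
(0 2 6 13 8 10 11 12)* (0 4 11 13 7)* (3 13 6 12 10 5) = (0 2 12 4 11 10 6 7)(3 13 8 5) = [2, 1, 12, 13, 11, 3, 7, 0, 5, 9, 6, 10, 4, 8]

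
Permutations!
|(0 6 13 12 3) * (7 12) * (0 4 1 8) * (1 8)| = 8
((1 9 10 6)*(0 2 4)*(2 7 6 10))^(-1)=((10)(0 7 6 1 9 2 4))^(-1)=(10)(0 4 2 9 1 6 7)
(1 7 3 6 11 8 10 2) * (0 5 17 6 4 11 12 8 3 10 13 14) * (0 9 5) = [0, 7, 1, 4, 11, 17, 12, 10, 13, 5, 2, 3, 8, 14, 9, 15, 16, 6] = (1 7 10 2)(3 4 11)(5 17 6 12 8 13 14 9)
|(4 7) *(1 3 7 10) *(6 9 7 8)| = 8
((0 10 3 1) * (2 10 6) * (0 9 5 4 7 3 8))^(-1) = (0 8 10 2 6)(1 3 7 4 5 9)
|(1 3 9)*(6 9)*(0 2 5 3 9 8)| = 6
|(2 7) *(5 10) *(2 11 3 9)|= 10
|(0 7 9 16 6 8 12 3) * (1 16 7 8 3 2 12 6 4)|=|(0 8 6 3)(1 16 4)(2 12)(7 9)|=12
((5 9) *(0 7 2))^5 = (0 2 7)(5 9)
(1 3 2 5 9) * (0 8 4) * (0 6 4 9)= [8, 3, 5, 2, 6, 0, 4, 7, 9, 1]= (0 8 9 1 3 2 5)(4 6)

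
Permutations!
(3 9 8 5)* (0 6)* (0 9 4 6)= [0, 1, 2, 4, 6, 3, 9, 7, 5, 8]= (3 4 6 9 8 5)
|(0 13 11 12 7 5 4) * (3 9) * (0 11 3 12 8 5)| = |(0 13 3 9 12 7)(4 11 8 5)| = 12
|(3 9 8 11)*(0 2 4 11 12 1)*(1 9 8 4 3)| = |(0 2 3 8 12 9 4 11 1)| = 9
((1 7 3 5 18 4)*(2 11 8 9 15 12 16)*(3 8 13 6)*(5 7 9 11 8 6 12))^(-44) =(1 18 15)(2 12 11)(3 7 6)(4 5 9)(8 16 13)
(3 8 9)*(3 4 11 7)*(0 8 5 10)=(0 8 9 4 11 7 3 5 10)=[8, 1, 2, 5, 11, 10, 6, 3, 9, 4, 0, 7]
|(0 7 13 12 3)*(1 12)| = 6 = |(0 7 13 1 12 3)|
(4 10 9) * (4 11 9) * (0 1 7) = (0 1 7)(4 10)(9 11) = [1, 7, 2, 3, 10, 5, 6, 0, 8, 11, 4, 9]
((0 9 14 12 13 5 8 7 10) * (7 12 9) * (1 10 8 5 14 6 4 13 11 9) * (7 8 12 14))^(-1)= (0 10 1 14 8)(4 6 9 11 12 7 13)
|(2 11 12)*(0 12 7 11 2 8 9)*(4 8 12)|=4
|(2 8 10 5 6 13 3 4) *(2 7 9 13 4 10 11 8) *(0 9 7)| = |(0 9 13 3 10 5 6 4)(8 11)| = 8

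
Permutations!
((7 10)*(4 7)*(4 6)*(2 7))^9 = (2 4 6 10 7)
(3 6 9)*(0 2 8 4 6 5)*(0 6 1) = (0 2 8 4 1)(3 5 6 9) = [2, 0, 8, 5, 1, 6, 9, 7, 4, 3]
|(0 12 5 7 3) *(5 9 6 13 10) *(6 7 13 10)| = 20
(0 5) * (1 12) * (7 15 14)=(0 5)(1 12)(7 15 14)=[5, 12, 2, 3, 4, 0, 6, 15, 8, 9, 10, 11, 1, 13, 7, 14]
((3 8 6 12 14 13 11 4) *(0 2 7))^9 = ((0 2 7)(3 8 6 12 14 13 11 4))^9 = (3 8 6 12 14 13 11 4)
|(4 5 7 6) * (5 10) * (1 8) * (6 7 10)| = 2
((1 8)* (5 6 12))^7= (1 8)(5 6 12)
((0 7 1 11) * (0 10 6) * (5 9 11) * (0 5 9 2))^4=(0 11 2 9 5 1 6 7 10)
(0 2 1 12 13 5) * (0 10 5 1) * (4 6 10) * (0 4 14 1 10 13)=(0 2 4 6 13 10 5 14 1 12)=[2, 12, 4, 3, 6, 14, 13, 7, 8, 9, 5, 11, 0, 10, 1]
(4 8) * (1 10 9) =[0, 10, 2, 3, 8, 5, 6, 7, 4, 1, 9] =(1 10 9)(4 8)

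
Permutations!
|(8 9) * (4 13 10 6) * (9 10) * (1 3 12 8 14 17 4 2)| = |(1 3 12 8 10 6 2)(4 13 9 14 17)| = 35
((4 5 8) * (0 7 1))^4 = (0 7 1)(4 5 8)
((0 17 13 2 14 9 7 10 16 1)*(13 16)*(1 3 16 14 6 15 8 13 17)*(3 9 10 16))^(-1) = ((0 1)(2 6 15 8 13)(7 16 9)(10 17 14))^(-1) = (0 1)(2 13 8 15 6)(7 9 16)(10 14 17)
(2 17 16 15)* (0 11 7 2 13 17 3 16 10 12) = [11, 1, 3, 16, 4, 5, 6, 2, 8, 9, 12, 7, 0, 17, 14, 13, 15, 10] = (0 11 7 2 3 16 15 13 17 10 12)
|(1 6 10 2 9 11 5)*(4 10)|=|(1 6 4 10 2 9 11 5)|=8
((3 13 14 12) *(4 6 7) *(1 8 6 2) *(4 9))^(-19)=(1 6 9 2 8 7 4)(3 13 14 12)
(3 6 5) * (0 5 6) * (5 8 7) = (0 8 7 5 3) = [8, 1, 2, 0, 4, 3, 6, 5, 7]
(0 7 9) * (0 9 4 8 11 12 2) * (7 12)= (0 12 2)(4 8 11 7)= [12, 1, 0, 3, 8, 5, 6, 4, 11, 9, 10, 7, 2]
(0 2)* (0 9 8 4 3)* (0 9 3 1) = (0 2 3 9 8 4 1) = [2, 0, 3, 9, 1, 5, 6, 7, 4, 8]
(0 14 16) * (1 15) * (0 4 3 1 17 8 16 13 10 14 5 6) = (0 5 6)(1 15 17 8 16 4 3)(10 14 13) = [5, 15, 2, 1, 3, 6, 0, 7, 16, 9, 14, 11, 12, 10, 13, 17, 4, 8]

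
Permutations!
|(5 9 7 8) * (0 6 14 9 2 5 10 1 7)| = 4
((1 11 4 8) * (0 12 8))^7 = (0 12 8 1 11 4)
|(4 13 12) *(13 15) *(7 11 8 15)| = 7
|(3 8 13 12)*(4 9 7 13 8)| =|(3 4 9 7 13 12)| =6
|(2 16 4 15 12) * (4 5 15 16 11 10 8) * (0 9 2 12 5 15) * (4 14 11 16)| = 12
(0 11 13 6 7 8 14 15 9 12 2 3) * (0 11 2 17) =(0 2 3 11 13 6 7 8 14 15 9 12 17) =[2, 1, 3, 11, 4, 5, 7, 8, 14, 12, 10, 13, 17, 6, 15, 9, 16, 0]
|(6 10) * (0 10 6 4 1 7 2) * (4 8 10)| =10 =|(0 4 1 7 2)(8 10)|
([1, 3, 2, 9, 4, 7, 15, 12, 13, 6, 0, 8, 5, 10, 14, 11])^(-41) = (0 10 13 8 11 15 6 9 3 1)(5 7 12)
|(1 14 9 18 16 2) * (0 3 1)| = 8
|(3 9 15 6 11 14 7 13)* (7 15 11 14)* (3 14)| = 8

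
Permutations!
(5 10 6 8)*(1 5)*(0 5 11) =(0 5 10 6 8 1 11) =[5, 11, 2, 3, 4, 10, 8, 7, 1, 9, 6, 0]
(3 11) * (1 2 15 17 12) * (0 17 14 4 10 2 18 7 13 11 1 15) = (0 17 12 15 14 4 10 2)(1 18 7 13 11 3) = [17, 18, 0, 1, 10, 5, 6, 13, 8, 9, 2, 3, 15, 11, 4, 14, 16, 12, 7]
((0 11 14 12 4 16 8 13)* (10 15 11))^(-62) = (0 8 4 14 15)(10 13 16 12 11)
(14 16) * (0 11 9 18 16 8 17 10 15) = (0 11 9 18 16 14 8 17 10 15) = [11, 1, 2, 3, 4, 5, 6, 7, 17, 18, 15, 9, 12, 13, 8, 0, 14, 10, 16]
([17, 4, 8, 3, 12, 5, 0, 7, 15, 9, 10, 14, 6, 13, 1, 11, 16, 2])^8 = [4, 15, 6, 3, 11, 5, 1, 7, 0, 9, 10, 2, 14, 13, 8, 17, 16, 12]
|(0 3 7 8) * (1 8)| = 5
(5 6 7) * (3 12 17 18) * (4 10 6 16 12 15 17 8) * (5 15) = (3 5 16 12 8 4 10 6 7 15 17 18) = [0, 1, 2, 5, 10, 16, 7, 15, 4, 9, 6, 11, 8, 13, 14, 17, 12, 18, 3]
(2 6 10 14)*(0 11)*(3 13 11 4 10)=(0 4 10 14 2 6 3 13 11)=[4, 1, 6, 13, 10, 5, 3, 7, 8, 9, 14, 0, 12, 11, 2]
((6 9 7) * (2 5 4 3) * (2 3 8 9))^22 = (2 5 4 8 9 7 6)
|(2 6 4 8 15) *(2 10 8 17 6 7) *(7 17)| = 15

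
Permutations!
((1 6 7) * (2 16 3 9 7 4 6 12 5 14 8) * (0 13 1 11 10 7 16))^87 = (16)(0 2 8 14 5 12 1 13)(4 6)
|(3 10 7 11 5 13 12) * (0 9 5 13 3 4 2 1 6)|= 13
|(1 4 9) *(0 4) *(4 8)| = |(0 8 4 9 1)| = 5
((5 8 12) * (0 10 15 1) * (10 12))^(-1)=((0 12 5 8 10 15 1))^(-1)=(0 1 15 10 8 5 12)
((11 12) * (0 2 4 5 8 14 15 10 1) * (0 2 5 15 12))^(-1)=((0 5 8 14 12 11)(1 2 4 15 10))^(-1)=(0 11 12 14 8 5)(1 10 15 4 2)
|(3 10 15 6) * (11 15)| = 5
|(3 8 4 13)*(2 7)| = |(2 7)(3 8 4 13)| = 4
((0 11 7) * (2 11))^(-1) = (0 7 11 2)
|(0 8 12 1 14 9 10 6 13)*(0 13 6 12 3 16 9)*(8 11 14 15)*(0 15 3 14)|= |(0 11)(1 3 16 9 10 12)(8 14 15)|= 6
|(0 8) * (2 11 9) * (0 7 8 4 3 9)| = 6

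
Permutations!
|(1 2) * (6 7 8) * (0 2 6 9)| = |(0 2 1 6 7 8 9)| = 7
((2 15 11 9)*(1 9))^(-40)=(15)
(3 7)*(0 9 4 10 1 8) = (0 9 4 10 1 8)(3 7) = [9, 8, 2, 7, 10, 5, 6, 3, 0, 4, 1]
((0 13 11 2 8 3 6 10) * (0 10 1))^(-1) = ((0 13 11 2 8 3 6 1))^(-1) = (0 1 6 3 8 2 11 13)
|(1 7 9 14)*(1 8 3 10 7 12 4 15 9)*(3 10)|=|(1 12 4 15 9 14 8 10 7)|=9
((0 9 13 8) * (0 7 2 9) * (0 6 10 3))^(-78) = (0 10)(2 13 7 9 8)(3 6)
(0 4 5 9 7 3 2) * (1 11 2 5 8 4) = [1, 11, 0, 5, 8, 9, 6, 3, 4, 7, 10, 2] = (0 1 11 2)(3 5 9 7)(4 8)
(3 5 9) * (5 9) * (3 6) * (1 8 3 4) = [0, 8, 2, 9, 1, 5, 4, 7, 3, 6] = (1 8 3 9 6 4)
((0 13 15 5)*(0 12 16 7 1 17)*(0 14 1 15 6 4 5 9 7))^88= (0 5 13 12 6 16 4)(1 17 14)(7 15 9)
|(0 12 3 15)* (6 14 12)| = 6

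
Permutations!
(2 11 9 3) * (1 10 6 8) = [0, 10, 11, 2, 4, 5, 8, 7, 1, 3, 6, 9] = (1 10 6 8)(2 11 9 3)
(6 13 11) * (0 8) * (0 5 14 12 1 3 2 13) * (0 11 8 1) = (0 1 3 2 13 8 5 14 12)(6 11) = [1, 3, 13, 2, 4, 14, 11, 7, 5, 9, 10, 6, 0, 8, 12]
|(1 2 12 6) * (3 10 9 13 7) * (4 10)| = |(1 2 12 6)(3 4 10 9 13 7)| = 12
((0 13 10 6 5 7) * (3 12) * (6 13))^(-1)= ((0 6 5 7)(3 12)(10 13))^(-1)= (0 7 5 6)(3 12)(10 13)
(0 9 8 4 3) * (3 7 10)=(0 9 8 4 7 10 3)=[9, 1, 2, 0, 7, 5, 6, 10, 4, 8, 3]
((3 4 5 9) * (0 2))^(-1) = (0 2)(3 9 5 4)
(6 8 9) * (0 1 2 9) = (0 1 2 9 6 8) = [1, 2, 9, 3, 4, 5, 8, 7, 0, 6]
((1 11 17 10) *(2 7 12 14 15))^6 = ((1 11 17 10)(2 7 12 14 15))^6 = (1 17)(2 7 12 14 15)(10 11)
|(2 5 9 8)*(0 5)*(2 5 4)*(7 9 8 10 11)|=12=|(0 4 2)(5 8)(7 9 10 11)|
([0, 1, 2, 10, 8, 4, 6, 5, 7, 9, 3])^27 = [0, 1, 2, 10, 5, 7, 6, 8, 4, 9, 3]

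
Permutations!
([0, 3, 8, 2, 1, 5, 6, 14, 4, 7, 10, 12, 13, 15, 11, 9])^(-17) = (1 8 3 4 2)(7 13 14 15 11 9 12)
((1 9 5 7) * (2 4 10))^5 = ((1 9 5 7)(2 4 10))^5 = (1 9 5 7)(2 10 4)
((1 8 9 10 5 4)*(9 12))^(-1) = (1 4 5 10 9 12 8)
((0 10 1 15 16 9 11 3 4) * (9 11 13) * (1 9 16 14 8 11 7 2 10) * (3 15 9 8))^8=(0 8 9 15 16 3 2)(1 11 13 14 7 4 10)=((0 1 9 13 16 7 2 10 8 11 15 14 3 4))^8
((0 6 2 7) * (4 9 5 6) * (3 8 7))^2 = ((0 4 9 5 6 2 3 8 7))^2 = (0 9 6 3 7 4 5 2 8)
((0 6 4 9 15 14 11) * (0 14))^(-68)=(0 4 15 6 9)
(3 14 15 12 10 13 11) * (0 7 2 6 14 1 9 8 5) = (0 7 2 6 14 15 12 10 13 11 3 1 9 8 5) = [7, 9, 6, 1, 4, 0, 14, 2, 5, 8, 13, 3, 10, 11, 15, 12]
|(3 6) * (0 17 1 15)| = 4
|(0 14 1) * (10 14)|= 4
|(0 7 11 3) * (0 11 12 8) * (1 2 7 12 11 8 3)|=4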